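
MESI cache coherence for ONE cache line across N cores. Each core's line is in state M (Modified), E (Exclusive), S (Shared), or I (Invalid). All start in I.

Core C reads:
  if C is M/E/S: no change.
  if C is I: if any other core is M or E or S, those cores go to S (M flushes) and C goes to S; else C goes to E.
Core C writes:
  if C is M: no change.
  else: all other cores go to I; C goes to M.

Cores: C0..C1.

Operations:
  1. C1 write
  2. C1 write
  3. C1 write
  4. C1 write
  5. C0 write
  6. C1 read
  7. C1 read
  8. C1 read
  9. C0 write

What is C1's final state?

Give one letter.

Op 1: C1 write [C1 write: invalidate none -> C1=M] -> [I,M]
Op 2: C1 write [C1 write: already M (modified), no change] -> [I,M]
Op 3: C1 write [C1 write: already M (modified), no change] -> [I,M]
Op 4: C1 write [C1 write: already M (modified), no change] -> [I,M]
Op 5: C0 write [C0 write: invalidate ['C1=M'] -> C0=M] -> [M,I]
Op 6: C1 read [C1 read from I: others=['C0=M'] -> C1=S, others downsized to S] -> [S,S]
Op 7: C1 read [C1 read: already in S, no change] -> [S,S]
Op 8: C1 read [C1 read: already in S, no change] -> [S,S]
Op 9: C0 write [C0 write: invalidate ['C1=S'] -> C0=M] -> [M,I]

Answer: I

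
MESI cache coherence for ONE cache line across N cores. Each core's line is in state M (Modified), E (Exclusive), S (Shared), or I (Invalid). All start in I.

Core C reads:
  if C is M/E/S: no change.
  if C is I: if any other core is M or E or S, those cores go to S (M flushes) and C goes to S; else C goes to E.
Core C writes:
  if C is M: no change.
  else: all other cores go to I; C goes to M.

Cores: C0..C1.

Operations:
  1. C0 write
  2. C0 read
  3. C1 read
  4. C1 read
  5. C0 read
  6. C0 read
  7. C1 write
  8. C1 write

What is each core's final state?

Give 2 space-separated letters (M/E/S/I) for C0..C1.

Answer: I M

Derivation:
Op 1: C0 write [C0 write: invalidate none -> C0=M] -> [M,I]
Op 2: C0 read [C0 read: already in M, no change] -> [M,I]
Op 3: C1 read [C1 read from I: others=['C0=M'] -> C1=S, others downsized to S] -> [S,S]
Op 4: C1 read [C1 read: already in S, no change] -> [S,S]
Op 5: C0 read [C0 read: already in S, no change] -> [S,S]
Op 6: C0 read [C0 read: already in S, no change] -> [S,S]
Op 7: C1 write [C1 write: invalidate ['C0=S'] -> C1=M] -> [I,M]
Op 8: C1 write [C1 write: already M (modified), no change] -> [I,M]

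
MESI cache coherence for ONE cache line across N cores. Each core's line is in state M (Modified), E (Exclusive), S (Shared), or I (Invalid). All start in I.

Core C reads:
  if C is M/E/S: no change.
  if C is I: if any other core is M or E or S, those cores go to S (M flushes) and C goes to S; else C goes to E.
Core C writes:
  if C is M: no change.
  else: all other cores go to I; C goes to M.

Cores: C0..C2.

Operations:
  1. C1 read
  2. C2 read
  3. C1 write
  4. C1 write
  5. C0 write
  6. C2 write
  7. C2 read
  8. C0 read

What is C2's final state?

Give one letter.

Answer: S

Derivation:
Op 1: C1 read [C1 read from I: no other sharers -> C1=E (exclusive)] -> [I,E,I]
Op 2: C2 read [C2 read from I: others=['C1=E'] -> C2=S, others downsized to S] -> [I,S,S]
Op 3: C1 write [C1 write: invalidate ['C2=S'] -> C1=M] -> [I,M,I]
Op 4: C1 write [C1 write: already M (modified), no change] -> [I,M,I]
Op 5: C0 write [C0 write: invalidate ['C1=M'] -> C0=M] -> [M,I,I]
Op 6: C2 write [C2 write: invalidate ['C0=M'] -> C2=M] -> [I,I,M]
Op 7: C2 read [C2 read: already in M, no change] -> [I,I,M]
Op 8: C0 read [C0 read from I: others=['C2=M'] -> C0=S, others downsized to S] -> [S,I,S]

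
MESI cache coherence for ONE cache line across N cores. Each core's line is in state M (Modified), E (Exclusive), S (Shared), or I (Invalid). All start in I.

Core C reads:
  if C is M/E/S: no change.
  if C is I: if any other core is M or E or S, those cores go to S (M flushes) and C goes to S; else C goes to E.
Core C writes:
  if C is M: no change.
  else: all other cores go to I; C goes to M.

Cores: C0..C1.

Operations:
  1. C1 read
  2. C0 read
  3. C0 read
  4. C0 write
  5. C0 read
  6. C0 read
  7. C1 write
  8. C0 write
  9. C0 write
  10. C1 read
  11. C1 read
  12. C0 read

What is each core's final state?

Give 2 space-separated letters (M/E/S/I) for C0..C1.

Answer: S S

Derivation:
Op 1: C1 read [C1 read from I: no other sharers -> C1=E (exclusive)] -> [I,E]
Op 2: C0 read [C0 read from I: others=['C1=E'] -> C0=S, others downsized to S] -> [S,S]
Op 3: C0 read [C0 read: already in S, no change] -> [S,S]
Op 4: C0 write [C0 write: invalidate ['C1=S'] -> C0=M] -> [M,I]
Op 5: C0 read [C0 read: already in M, no change] -> [M,I]
Op 6: C0 read [C0 read: already in M, no change] -> [M,I]
Op 7: C1 write [C1 write: invalidate ['C0=M'] -> C1=M] -> [I,M]
Op 8: C0 write [C0 write: invalidate ['C1=M'] -> C0=M] -> [M,I]
Op 9: C0 write [C0 write: already M (modified), no change] -> [M,I]
Op 10: C1 read [C1 read from I: others=['C0=M'] -> C1=S, others downsized to S] -> [S,S]
Op 11: C1 read [C1 read: already in S, no change] -> [S,S]
Op 12: C0 read [C0 read: already in S, no change] -> [S,S]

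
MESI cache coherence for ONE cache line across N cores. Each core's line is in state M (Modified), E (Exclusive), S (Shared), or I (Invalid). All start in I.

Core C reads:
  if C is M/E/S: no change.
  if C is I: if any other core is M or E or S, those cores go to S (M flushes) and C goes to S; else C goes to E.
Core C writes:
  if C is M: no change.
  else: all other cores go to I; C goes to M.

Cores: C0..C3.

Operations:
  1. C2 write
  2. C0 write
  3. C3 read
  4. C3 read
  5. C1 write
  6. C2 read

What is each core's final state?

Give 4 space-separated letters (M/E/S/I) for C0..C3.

Answer: I S S I

Derivation:
Op 1: C2 write [C2 write: invalidate none -> C2=M] -> [I,I,M,I]
Op 2: C0 write [C0 write: invalidate ['C2=M'] -> C0=M] -> [M,I,I,I]
Op 3: C3 read [C3 read from I: others=['C0=M'] -> C3=S, others downsized to S] -> [S,I,I,S]
Op 4: C3 read [C3 read: already in S, no change] -> [S,I,I,S]
Op 5: C1 write [C1 write: invalidate ['C0=S', 'C3=S'] -> C1=M] -> [I,M,I,I]
Op 6: C2 read [C2 read from I: others=['C1=M'] -> C2=S, others downsized to S] -> [I,S,S,I]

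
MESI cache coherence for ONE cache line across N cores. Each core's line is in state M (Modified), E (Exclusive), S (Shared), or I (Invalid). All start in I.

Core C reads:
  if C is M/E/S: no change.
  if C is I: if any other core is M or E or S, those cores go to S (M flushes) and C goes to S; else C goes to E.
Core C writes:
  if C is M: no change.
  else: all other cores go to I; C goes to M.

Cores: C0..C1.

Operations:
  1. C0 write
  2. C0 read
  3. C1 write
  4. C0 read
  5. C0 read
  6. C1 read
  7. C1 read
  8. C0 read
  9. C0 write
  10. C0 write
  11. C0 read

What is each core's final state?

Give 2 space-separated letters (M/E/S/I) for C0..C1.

Op 1: C0 write [C0 write: invalidate none -> C0=M] -> [M,I]
Op 2: C0 read [C0 read: already in M, no change] -> [M,I]
Op 3: C1 write [C1 write: invalidate ['C0=M'] -> C1=M] -> [I,M]
Op 4: C0 read [C0 read from I: others=['C1=M'] -> C0=S, others downsized to S] -> [S,S]
Op 5: C0 read [C0 read: already in S, no change] -> [S,S]
Op 6: C1 read [C1 read: already in S, no change] -> [S,S]
Op 7: C1 read [C1 read: already in S, no change] -> [S,S]
Op 8: C0 read [C0 read: already in S, no change] -> [S,S]
Op 9: C0 write [C0 write: invalidate ['C1=S'] -> C0=M] -> [M,I]
Op 10: C0 write [C0 write: already M (modified), no change] -> [M,I]
Op 11: C0 read [C0 read: already in M, no change] -> [M,I]

Answer: M I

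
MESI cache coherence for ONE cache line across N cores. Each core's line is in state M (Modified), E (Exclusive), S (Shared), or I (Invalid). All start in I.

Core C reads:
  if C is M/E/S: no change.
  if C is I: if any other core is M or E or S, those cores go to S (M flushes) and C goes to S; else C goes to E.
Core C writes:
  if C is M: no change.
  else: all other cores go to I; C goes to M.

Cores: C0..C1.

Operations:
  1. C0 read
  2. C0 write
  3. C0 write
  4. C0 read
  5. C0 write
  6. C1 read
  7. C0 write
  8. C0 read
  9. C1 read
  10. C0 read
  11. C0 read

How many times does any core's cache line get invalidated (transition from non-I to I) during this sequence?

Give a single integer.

Op 1: C0 read [C0 read from I: no other sharers -> C0=E (exclusive)] -> [E,I] (invalidations this op: 0; running total: 0)
Op 2: C0 write [C0 write: invalidate none -> C0=M] -> [M,I] (invalidations this op: 0; running total: 0)
Op 3: C0 write [C0 write: already M (modified), no change] -> [M,I] (invalidations this op: 0; running total: 0)
Op 4: C0 read [C0 read: already in M, no change] -> [M,I] (invalidations this op: 0; running total: 0)
Op 5: C0 write [C0 write: already M (modified), no change] -> [M,I] (invalidations this op: 0; running total: 0)
Op 6: C1 read [C1 read from I: others=['C0=M'] -> C1=S, others downsized to S] -> [S,S] (invalidations this op: 0; running total: 0)
Op 7: C0 write [C0 write: invalidate ['C1=S'] -> C0=M] -> [M,I] (invalidations this op: 1; running total: 1)
Op 8: C0 read [C0 read: already in M, no change] -> [M,I] (invalidations this op: 0; running total: 1)
Op 9: C1 read [C1 read from I: others=['C0=M'] -> C1=S, others downsized to S] -> [S,S] (invalidations this op: 0; running total: 1)
Op 10: C0 read [C0 read: already in S, no change] -> [S,S] (invalidations this op: 0; running total: 1)
Op 11: C0 read [C0 read: already in S, no change] -> [S,S] (invalidations this op: 0; running total: 1)

Answer: 1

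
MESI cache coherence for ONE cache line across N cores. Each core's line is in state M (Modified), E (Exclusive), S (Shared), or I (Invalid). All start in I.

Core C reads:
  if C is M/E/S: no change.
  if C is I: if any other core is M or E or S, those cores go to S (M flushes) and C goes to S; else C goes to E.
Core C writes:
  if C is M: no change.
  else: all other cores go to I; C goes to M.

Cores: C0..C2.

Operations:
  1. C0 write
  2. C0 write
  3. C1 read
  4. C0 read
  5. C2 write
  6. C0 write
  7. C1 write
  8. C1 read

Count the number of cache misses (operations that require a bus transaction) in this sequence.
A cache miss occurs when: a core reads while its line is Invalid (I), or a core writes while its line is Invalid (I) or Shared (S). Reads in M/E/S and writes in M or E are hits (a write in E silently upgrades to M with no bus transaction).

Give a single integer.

Answer: 5

Derivation:
Op 1: C0 write [C0 write: invalidate none -> C0=M] -> [M,I,I] [MISS #1: write from I]
Op 2: C0 write [C0 write: already M (modified), no change] -> [M,I,I] [hit: write from M]
Op 3: C1 read [C1 read from I: others=['C0=M'] -> C1=S, others downsized to S] -> [S,S,I] [MISS #2: read from I]
Op 4: C0 read [C0 read: already in S, no change] -> [S,S,I] [hit: read from S]
Op 5: C2 write [C2 write: invalidate ['C0=S', 'C1=S'] -> C2=M] -> [I,I,M] [MISS #3: write from I]
Op 6: C0 write [C0 write: invalidate ['C2=M'] -> C0=M] -> [M,I,I] [MISS #4: write from I]
Op 7: C1 write [C1 write: invalidate ['C0=M'] -> C1=M] -> [I,M,I] [MISS #5: write from I]
Op 8: C1 read [C1 read: already in M, no change] -> [I,M,I] [hit: read from M]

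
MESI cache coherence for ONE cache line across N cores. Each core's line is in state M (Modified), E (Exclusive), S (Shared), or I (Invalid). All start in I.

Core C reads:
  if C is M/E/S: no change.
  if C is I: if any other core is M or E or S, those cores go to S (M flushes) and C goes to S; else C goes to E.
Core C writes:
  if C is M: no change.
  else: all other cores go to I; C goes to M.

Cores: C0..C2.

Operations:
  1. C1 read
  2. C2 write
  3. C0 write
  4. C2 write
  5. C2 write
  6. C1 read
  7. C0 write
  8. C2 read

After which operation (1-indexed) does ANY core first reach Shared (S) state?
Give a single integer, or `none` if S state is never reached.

Answer: 6

Derivation:
Op 1: C1 read [C1 read from I: no other sharers -> C1=E (exclusive)] -> [I,E,I]
Op 2: C2 write [C2 write: invalidate ['C1=E'] -> C2=M] -> [I,I,M]
Op 3: C0 write [C0 write: invalidate ['C2=M'] -> C0=M] -> [M,I,I]
Op 4: C2 write [C2 write: invalidate ['C0=M'] -> C2=M] -> [I,I,M]
Op 5: C2 write [C2 write: already M (modified), no change] -> [I,I,M]
Op 6: C1 read [C1 read from I: others=['C2=M'] -> C1=S, others downsized to S] -> [I,S,S]
  -> First S state at op 6; remaining ops need not be traced.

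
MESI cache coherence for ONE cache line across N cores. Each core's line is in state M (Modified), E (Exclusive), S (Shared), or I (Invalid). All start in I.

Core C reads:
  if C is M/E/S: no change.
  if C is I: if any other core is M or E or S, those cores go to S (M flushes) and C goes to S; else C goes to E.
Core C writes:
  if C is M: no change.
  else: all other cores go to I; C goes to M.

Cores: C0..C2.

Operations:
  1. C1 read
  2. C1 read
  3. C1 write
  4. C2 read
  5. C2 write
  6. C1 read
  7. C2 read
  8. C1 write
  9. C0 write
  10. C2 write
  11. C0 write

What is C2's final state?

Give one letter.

Answer: I

Derivation:
Op 1: C1 read [C1 read from I: no other sharers -> C1=E (exclusive)] -> [I,E,I]
Op 2: C1 read [C1 read: already in E, no change] -> [I,E,I]
Op 3: C1 write [C1 write: invalidate none -> C1=M] -> [I,M,I]
Op 4: C2 read [C2 read from I: others=['C1=M'] -> C2=S, others downsized to S] -> [I,S,S]
Op 5: C2 write [C2 write: invalidate ['C1=S'] -> C2=M] -> [I,I,M]
Op 6: C1 read [C1 read from I: others=['C2=M'] -> C1=S, others downsized to S] -> [I,S,S]
Op 7: C2 read [C2 read: already in S, no change] -> [I,S,S]
Op 8: C1 write [C1 write: invalidate ['C2=S'] -> C1=M] -> [I,M,I]
Op 9: C0 write [C0 write: invalidate ['C1=M'] -> C0=M] -> [M,I,I]
Op 10: C2 write [C2 write: invalidate ['C0=M'] -> C2=M] -> [I,I,M]
Op 11: C0 write [C0 write: invalidate ['C2=M'] -> C0=M] -> [M,I,I]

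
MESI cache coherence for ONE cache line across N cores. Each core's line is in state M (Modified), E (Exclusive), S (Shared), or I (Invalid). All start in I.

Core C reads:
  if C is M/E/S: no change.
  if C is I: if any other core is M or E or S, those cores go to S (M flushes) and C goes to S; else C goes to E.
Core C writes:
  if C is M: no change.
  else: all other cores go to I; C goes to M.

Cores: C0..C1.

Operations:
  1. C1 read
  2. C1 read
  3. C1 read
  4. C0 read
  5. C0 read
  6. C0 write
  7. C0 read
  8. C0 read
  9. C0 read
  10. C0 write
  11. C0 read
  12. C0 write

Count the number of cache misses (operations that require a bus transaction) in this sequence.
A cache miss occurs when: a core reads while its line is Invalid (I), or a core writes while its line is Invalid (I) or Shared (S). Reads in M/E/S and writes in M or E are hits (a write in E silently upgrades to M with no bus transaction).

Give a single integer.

Answer: 3

Derivation:
Op 1: C1 read [C1 read from I: no other sharers -> C1=E (exclusive)] -> [I,E] [MISS #1: read from I]
Op 2: C1 read [C1 read: already in E, no change] -> [I,E] [hit: read from E]
Op 3: C1 read [C1 read: already in E, no change] -> [I,E] [hit: read from E]
Op 4: C0 read [C0 read from I: others=['C1=E'] -> C0=S, others downsized to S] -> [S,S] [MISS #2: read from I]
Op 5: C0 read [C0 read: already in S, no change] -> [S,S] [hit: read from S]
Op 6: C0 write [C0 write: invalidate ['C1=S'] -> C0=M] -> [M,I] [MISS #3: write from S]
Op 7: C0 read [C0 read: already in M, no change] -> [M,I] [hit: read from M]
Op 8: C0 read [C0 read: already in M, no change] -> [M,I] [hit: read from M]
Op 9: C0 read [C0 read: already in M, no change] -> [M,I] [hit: read from M]
Op 10: C0 write [C0 write: already M (modified), no change] -> [M,I] [hit: write from M]
Op 11: C0 read [C0 read: already in M, no change] -> [M,I] [hit: read from M]
Op 12: C0 write [C0 write: already M (modified), no change] -> [M,I] [hit: write from M]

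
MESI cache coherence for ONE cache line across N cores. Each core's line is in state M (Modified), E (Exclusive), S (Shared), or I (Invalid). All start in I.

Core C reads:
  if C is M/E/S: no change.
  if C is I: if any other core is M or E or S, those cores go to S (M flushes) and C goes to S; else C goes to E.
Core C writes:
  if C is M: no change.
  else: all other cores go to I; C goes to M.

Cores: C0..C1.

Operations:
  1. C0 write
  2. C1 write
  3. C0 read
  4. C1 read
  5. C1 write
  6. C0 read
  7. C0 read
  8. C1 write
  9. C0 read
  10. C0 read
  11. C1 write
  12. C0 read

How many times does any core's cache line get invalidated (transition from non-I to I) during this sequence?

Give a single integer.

Answer: 4

Derivation:
Op 1: C0 write [C0 write: invalidate none -> C0=M] -> [M,I] (invalidations this op: 0; running total: 0)
Op 2: C1 write [C1 write: invalidate ['C0=M'] -> C1=M] -> [I,M] (invalidations this op: 1; running total: 1)
Op 3: C0 read [C0 read from I: others=['C1=M'] -> C0=S, others downsized to S] -> [S,S] (invalidations this op: 0; running total: 1)
Op 4: C1 read [C1 read: already in S, no change] -> [S,S] (invalidations this op: 0; running total: 1)
Op 5: C1 write [C1 write: invalidate ['C0=S'] -> C1=M] -> [I,M] (invalidations this op: 1; running total: 2)
Op 6: C0 read [C0 read from I: others=['C1=M'] -> C0=S, others downsized to S] -> [S,S] (invalidations this op: 0; running total: 2)
Op 7: C0 read [C0 read: already in S, no change] -> [S,S] (invalidations this op: 0; running total: 2)
Op 8: C1 write [C1 write: invalidate ['C0=S'] -> C1=M] -> [I,M] (invalidations this op: 1; running total: 3)
Op 9: C0 read [C0 read from I: others=['C1=M'] -> C0=S, others downsized to S] -> [S,S] (invalidations this op: 0; running total: 3)
Op 10: C0 read [C0 read: already in S, no change] -> [S,S] (invalidations this op: 0; running total: 3)
Op 11: C1 write [C1 write: invalidate ['C0=S'] -> C1=M] -> [I,M] (invalidations this op: 1; running total: 4)
Op 12: C0 read [C0 read from I: others=['C1=M'] -> C0=S, others downsized to S] -> [S,S] (invalidations this op: 0; running total: 4)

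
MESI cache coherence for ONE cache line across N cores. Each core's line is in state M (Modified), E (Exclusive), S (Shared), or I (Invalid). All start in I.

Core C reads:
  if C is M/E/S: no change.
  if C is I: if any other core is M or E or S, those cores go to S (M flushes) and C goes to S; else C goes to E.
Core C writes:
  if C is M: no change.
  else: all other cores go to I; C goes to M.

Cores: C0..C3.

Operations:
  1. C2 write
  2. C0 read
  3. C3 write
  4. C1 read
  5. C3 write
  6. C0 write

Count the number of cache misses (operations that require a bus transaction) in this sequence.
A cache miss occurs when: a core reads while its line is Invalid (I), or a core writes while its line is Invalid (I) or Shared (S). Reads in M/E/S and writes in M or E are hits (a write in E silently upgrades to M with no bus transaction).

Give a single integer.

Answer: 6

Derivation:
Op 1: C2 write [C2 write: invalidate none -> C2=M] -> [I,I,M,I] [MISS #1: write from I]
Op 2: C0 read [C0 read from I: others=['C2=M'] -> C0=S, others downsized to S] -> [S,I,S,I] [MISS #2: read from I]
Op 3: C3 write [C3 write: invalidate ['C0=S', 'C2=S'] -> C3=M] -> [I,I,I,M] [MISS #3: write from I]
Op 4: C1 read [C1 read from I: others=['C3=M'] -> C1=S, others downsized to S] -> [I,S,I,S] [MISS #4: read from I]
Op 5: C3 write [C3 write: invalidate ['C1=S'] -> C3=M] -> [I,I,I,M] [MISS #5: write from S]
Op 6: C0 write [C0 write: invalidate ['C3=M'] -> C0=M] -> [M,I,I,I] [MISS #6: write from I]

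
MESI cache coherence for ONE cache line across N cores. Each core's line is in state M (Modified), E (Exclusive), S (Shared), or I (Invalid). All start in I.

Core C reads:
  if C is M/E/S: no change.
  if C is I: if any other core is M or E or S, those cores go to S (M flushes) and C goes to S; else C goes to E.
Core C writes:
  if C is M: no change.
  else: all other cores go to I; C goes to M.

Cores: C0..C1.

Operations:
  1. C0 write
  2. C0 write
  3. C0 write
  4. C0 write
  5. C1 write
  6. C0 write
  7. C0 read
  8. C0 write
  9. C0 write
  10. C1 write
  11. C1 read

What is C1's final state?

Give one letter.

Answer: M

Derivation:
Op 1: C0 write [C0 write: invalidate none -> C0=M] -> [M,I]
Op 2: C0 write [C0 write: already M (modified), no change] -> [M,I]
Op 3: C0 write [C0 write: already M (modified), no change] -> [M,I]
Op 4: C0 write [C0 write: already M (modified), no change] -> [M,I]
Op 5: C1 write [C1 write: invalidate ['C0=M'] -> C1=M] -> [I,M]
Op 6: C0 write [C0 write: invalidate ['C1=M'] -> C0=M] -> [M,I]
Op 7: C0 read [C0 read: already in M, no change] -> [M,I]
Op 8: C0 write [C0 write: already M (modified), no change] -> [M,I]
Op 9: C0 write [C0 write: already M (modified), no change] -> [M,I]
Op 10: C1 write [C1 write: invalidate ['C0=M'] -> C1=M] -> [I,M]
Op 11: C1 read [C1 read: already in M, no change] -> [I,M]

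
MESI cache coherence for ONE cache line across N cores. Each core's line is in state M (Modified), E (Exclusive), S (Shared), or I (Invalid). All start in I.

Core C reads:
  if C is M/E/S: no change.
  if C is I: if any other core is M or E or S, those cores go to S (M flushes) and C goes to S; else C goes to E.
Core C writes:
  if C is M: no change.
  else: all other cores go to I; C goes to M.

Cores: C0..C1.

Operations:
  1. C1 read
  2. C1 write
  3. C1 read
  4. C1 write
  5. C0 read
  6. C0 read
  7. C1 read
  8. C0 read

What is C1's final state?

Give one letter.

Op 1: C1 read [C1 read from I: no other sharers -> C1=E (exclusive)] -> [I,E]
Op 2: C1 write [C1 write: invalidate none -> C1=M] -> [I,M]
Op 3: C1 read [C1 read: already in M, no change] -> [I,M]
Op 4: C1 write [C1 write: already M (modified), no change] -> [I,M]
Op 5: C0 read [C0 read from I: others=['C1=M'] -> C0=S, others downsized to S] -> [S,S]
Op 6: C0 read [C0 read: already in S, no change] -> [S,S]
Op 7: C1 read [C1 read: already in S, no change] -> [S,S]
Op 8: C0 read [C0 read: already in S, no change] -> [S,S]

Answer: S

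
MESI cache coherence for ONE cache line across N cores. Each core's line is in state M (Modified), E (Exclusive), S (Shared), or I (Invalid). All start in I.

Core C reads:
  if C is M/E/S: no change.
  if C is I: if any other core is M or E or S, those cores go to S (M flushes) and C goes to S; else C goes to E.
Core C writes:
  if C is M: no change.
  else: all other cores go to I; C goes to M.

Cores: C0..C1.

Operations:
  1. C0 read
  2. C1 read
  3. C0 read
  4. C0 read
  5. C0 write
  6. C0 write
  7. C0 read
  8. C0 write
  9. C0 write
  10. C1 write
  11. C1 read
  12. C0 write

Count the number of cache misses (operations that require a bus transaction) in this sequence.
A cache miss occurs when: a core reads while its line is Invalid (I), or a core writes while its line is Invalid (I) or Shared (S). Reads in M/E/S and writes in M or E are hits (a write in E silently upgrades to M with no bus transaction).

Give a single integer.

Answer: 5

Derivation:
Op 1: C0 read [C0 read from I: no other sharers -> C0=E (exclusive)] -> [E,I] [MISS #1: read from I]
Op 2: C1 read [C1 read from I: others=['C0=E'] -> C1=S, others downsized to S] -> [S,S] [MISS #2: read from I]
Op 3: C0 read [C0 read: already in S, no change] -> [S,S] [hit: read from S]
Op 4: C0 read [C0 read: already in S, no change] -> [S,S] [hit: read from S]
Op 5: C0 write [C0 write: invalidate ['C1=S'] -> C0=M] -> [M,I] [MISS #3: write from S]
Op 6: C0 write [C0 write: already M (modified), no change] -> [M,I] [hit: write from M]
Op 7: C0 read [C0 read: already in M, no change] -> [M,I] [hit: read from M]
Op 8: C0 write [C0 write: already M (modified), no change] -> [M,I] [hit: write from M]
Op 9: C0 write [C0 write: already M (modified), no change] -> [M,I] [hit: write from M]
Op 10: C1 write [C1 write: invalidate ['C0=M'] -> C1=M] -> [I,M] [MISS #4: write from I]
Op 11: C1 read [C1 read: already in M, no change] -> [I,M] [hit: read from M]
Op 12: C0 write [C0 write: invalidate ['C1=M'] -> C0=M] -> [M,I] [MISS #5: write from I]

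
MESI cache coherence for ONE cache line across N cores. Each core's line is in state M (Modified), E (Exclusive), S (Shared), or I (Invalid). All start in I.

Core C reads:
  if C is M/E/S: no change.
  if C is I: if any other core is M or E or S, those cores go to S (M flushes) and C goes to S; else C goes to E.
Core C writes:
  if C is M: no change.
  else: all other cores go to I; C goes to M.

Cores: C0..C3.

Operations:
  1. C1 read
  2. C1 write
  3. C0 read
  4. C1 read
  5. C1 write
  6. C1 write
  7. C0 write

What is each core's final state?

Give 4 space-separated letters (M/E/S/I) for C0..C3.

Op 1: C1 read [C1 read from I: no other sharers -> C1=E (exclusive)] -> [I,E,I,I]
Op 2: C1 write [C1 write: invalidate none -> C1=M] -> [I,M,I,I]
Op 3: C0 read [C0 read from I: others=['C1=M'] -> C0=S, others downsized to S] -> [S,S,I,I]
Op 4: C1 read [C1 read: already in S, no change] -> [S,S,I,I]
Op 5: C1 write [C1 write: invalidate ['C0=S'] -> C1=M] -> [I,M,I,I]
Op 6: C1 write [C1 write: already M (modified), no change] -> [I,M,I,I]
Op 7: C0 write [C0 write: invalidate ['C1=M'] -> C0=M] -> [M,I,I,I]

Answer: M I I I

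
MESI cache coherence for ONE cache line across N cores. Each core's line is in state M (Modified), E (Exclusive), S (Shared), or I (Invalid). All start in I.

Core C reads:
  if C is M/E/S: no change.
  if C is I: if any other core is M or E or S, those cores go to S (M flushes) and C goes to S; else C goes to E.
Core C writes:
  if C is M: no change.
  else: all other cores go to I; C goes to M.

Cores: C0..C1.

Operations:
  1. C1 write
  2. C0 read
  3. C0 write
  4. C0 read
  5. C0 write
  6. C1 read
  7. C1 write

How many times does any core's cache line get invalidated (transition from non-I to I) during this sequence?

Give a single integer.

Answer: 2

Derivation:
Op 1: C1 write [C1 write: invalidate none -> C1=M] -> [I,M] (invalidations this op: 0; running total: 0)
Op 2: C0 read [C0 read from I: others=['C1=M'] -> C0=S, others downsized to S] -> [S,S] (invalidations this op: 0; running total: 0)
Op 3: C0 write [C0 write: invalidate ['C1=S'] -> C0=M] -> [M,I] (invalidations this op: 1; running total: 1)
Op 4: C0 read [C0 read: already in M, no change] -> [M,I] (invalidations this op: 0; running total: 1)
Op 5: C0 write [C0 write: already M (modified), no change] -> [M,I] (invalidations this op: 0; running total: 1)
Op 6: C1 read [C1 read from I: others=['C0=M'] -> C1=S, others downsized to S] -> [S,S] (invalidations this op: 0; running total: 1)
Op 7: C1 write [C1 write: invalidate ['C0=S'] -> C1=M] -> [I,M] (invalidations this op: 1; running total: 2)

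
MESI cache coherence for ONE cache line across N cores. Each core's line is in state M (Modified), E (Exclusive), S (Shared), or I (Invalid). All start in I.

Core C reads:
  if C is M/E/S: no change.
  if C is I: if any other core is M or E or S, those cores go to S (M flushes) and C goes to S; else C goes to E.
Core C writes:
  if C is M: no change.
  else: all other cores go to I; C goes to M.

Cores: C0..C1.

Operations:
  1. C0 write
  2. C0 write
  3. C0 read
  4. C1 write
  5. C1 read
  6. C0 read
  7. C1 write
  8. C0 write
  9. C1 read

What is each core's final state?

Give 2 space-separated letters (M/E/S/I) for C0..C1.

Answer: S S

Derivation:
Op 1: C0 write [C0 write: invalidate none -> C0=M] -> [M,I]
Op 2: C0 write [C0 write: already M (modified), no change] -> [M,I]
Op 3: C0 read [C0 read: already in M, no change] -> [M,I]
Op 4: C1 write [C1 write: invalidate ['C0=M'] -> C1=M] -> [I,M]
Op 5: C1 read [C1 read: already in M, no change] -> [I,M]
Op 6: C0 read [C0 read from I: others=['C1=M'] -> C0=S, others downsized to S] -> [S,S]
Op 7: C1 write [C1 write: invalidate ['C0=S'] -> C1=M] -> [I,M]
Op 8: C0 write [C0 write: invalidate ['C1=M'] -> C0=M] -> [M,I]
Op 9: C1 read [C1 read from I: others=['C0=M'] -> C1=S, others downsized to S] -> [S,S]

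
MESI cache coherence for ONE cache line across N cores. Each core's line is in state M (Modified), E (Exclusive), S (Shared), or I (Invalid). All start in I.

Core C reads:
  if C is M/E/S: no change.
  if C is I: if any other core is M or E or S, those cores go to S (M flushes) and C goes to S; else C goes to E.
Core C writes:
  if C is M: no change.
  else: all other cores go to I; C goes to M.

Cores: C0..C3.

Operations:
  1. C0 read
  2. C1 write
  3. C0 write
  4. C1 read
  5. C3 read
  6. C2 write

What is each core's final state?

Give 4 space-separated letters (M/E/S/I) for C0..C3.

Answer: I I M I

Derivation:
Op 1: C0 read [C0 read from I: no other sharers -> C0=E (exclusive)] -> [E,I,I,I]
Op 2: C1 write [C1 write: invalidate ['C0=E'] -> C1=M] -> [I,M,I,I]
Op 3: C0 write [C0 write: invalidate ['C1=M'] -> C0=M] -> [M,I,I,I]
Op 4: C1 read [C1 read from I: others=['C0=M'] -> C1=S, others downsized to S] -> [S,S,I,I]
Op 5: C3 read [C3 read from I: others=['C0=S', 'C1=S'] -> C3=S, others downsized to S] -> [S,S,I,S]
Op 6: C2 write [C2 write: invalidate ['C0=S', 'C1=S', 'C3=S'] -> C2=M] -> [I,I,M,I]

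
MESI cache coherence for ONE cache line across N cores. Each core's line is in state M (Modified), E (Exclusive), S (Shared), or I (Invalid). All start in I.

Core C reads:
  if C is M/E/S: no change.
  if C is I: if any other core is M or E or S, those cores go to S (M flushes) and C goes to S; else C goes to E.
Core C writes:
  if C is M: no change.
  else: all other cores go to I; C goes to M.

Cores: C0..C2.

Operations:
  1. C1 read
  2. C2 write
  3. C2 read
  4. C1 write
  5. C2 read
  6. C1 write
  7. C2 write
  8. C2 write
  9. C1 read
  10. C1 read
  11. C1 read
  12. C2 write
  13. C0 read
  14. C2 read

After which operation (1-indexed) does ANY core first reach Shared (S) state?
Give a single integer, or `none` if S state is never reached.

Op 1: C1 read [C1 read from I: no other sharers -> C1=E (exclusive)] -> [I,E,I]
Op 2: C2 write [C2 write: invalidate ['C1=E'] -> C2=M] -> [I,I,M]
Op 3: C2 read [C2 read: already in M, no change] -> [I,I,M]
Op 4: C1 write [C1 write: invalidate ['C2=M'] -> C1=M] -> [I,M,I]
Op 5: C2 read [C2 read from I: others=['C1=M'] -> C2=S, others downsized to S] -> [I,S,S]
  -> First S state at op 5; remaining ops need not be traced.

Answer: 5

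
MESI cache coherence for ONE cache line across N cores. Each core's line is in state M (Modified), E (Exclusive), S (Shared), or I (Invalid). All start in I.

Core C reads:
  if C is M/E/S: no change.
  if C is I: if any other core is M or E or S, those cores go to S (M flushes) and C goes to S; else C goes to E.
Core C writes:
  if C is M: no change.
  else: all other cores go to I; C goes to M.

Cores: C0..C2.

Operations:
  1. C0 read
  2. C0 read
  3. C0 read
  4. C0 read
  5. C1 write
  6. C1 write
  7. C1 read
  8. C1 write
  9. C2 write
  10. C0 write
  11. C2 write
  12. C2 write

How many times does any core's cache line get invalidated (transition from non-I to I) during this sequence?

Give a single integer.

Answer: 4

Derivation:
Op 1: C0 read [C0 read from I: no other sharers -> C0=E (exclusive)] -> [E,I,I] (invalidations this op: 0; running total: 0)
Op 2: C0 read [C0 read: already in E, no change] -> [E,I,I] (invalidations this op: 0; running total: 0)
Op 3: C0 read [C0 read: already in E, no change] -> [E,I,I] (invalidations this op: 0; running total: 0)
Op 4: C0 read [C0 read: already in E, no change] -> [E,I,I] (invalidations this op: 0; running total: 0)
Op 5: C1 write [C1 write: invalidate ['C0=E'] -> C1=M] -> [I,M,I] (invalidations this op: 1; running total: 1)
Op 6: C1 write [C1 write: already M (modified), no change] -> [I,M,I] (invalidations this op: 0; running total: 1)
Op 7: C1 read [C1 read: already in M, no change] -> [I,M,I] (invalidations this op: 0; running total: 1)
Op 8: C1 write [C1 write: already M (modified), no change] -> [I,M,I] (invalidations this op: 0; running total: 1)
Op 9: C2 write [C2 write: invalidate ['C1=M'] -> C2=M] -> [I,I,M] (invalidations this op: 1; running total: 2)
Op 10: C0 write [C0 write: invalidate ['C2=M'] -> C0=M] -> [M,I,I] (invalidations this op: 1; running total: 3)
Op 11: C2 write [C2 write: invalidate ['C0=M'] -> C2=M] -> [I,I,M] (invalidations this op: 1; running total: 4)
Op 12: C2 write [C2 write: already M (modified), no change] -> [I,I,M] (invalidations this op: 0; running total: 4)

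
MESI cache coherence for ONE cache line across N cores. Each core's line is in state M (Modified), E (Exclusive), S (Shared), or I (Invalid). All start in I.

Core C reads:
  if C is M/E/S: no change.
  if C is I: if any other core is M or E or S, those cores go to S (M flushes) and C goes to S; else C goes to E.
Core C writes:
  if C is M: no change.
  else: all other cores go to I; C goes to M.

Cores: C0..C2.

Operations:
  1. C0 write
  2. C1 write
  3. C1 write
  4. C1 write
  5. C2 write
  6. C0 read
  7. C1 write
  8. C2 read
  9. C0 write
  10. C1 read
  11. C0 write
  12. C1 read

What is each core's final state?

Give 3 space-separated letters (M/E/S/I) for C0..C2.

Op 1: C0 write [C0 write: invalidate none -> C0=M] -> [M,I,I]
Op 2: C1 write [C1 write: invalidate ['C0=M'] -> C1=M] -> [I,M,I]
Op 3: C1 write [C1 write: already M (modified), no change] -> [I,M,I]
Op 4: C1 write [C1 write: already M (modified), no change] -> [I,M,I]
Op 5: C2 write [C2 write: invalidate ['C1=M'] -> C2=M] -> [I,I,M]
Op 6: C0 read [C0 read from I: others=['C2=M'] -> C0=S, others downsized to S] -> [S,I,S]
Op 7: C1 write [C1 write: invalidate ['C0=S', 'C2=S'] -> C1=M] -> [I,M,I]
Op 8: C2 read [C2 read from I: others=['C1=M'] -> C2=S, others downsized to S] -> [I,S,S]
Op 9: C0 write [C0 write: invalidate ['C1=S', 'C2=S'] -> C0=M] -> [M,I,I]
Op 10: C1 read [C1 read from I: others=['C0=M'] -> C1=S, others downsized to S] -> [S,S,I]
Op 11: C0 write [C0 write: invalidate ['C1=S'] -> C0=M] -> [M,I,I]
Op 12: C1 read [C1 read from I: others=['C0=M'] -> C1=S, others downsized to S] -> [S,S,I]

Answer: S S I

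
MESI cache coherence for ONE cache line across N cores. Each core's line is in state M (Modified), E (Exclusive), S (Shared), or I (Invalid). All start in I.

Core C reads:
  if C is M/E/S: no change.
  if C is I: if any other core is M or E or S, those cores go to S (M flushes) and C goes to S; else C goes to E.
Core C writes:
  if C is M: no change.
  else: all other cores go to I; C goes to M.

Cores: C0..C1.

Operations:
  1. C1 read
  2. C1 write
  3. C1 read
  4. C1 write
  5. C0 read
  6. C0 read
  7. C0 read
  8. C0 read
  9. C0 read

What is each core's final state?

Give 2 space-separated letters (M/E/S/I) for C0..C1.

Answer: S S

Derivation:
Op 1: C1 read [C1 read from I: no other sharers -> C1=E (exclusive)] -> [I,E]
Op 2: C1 write [C1 write: invalidate none -> C1=M] -> [I,M]
Op 3: C1 read [C1 read: already in M, no change] -> [I,M]
Op 4: C1 write [C1 write: already M (modified), no change] -> [I,M]
Op 5: C0 read [C0 read from I: others=['C1=M'] -> C0=S, others downsized to S] -> [S,S]
Op 6: C0 read [C0 read: already in S, no change] -> [S,S]
Op 7: C0 read [C0 read: already in S, no change] -> [S,S]
Op 8: C0 read [C0 read: already in S, no change] -> [S,S]
Op 9: C0 read [C0 read: already in S, no change] -> [S,S]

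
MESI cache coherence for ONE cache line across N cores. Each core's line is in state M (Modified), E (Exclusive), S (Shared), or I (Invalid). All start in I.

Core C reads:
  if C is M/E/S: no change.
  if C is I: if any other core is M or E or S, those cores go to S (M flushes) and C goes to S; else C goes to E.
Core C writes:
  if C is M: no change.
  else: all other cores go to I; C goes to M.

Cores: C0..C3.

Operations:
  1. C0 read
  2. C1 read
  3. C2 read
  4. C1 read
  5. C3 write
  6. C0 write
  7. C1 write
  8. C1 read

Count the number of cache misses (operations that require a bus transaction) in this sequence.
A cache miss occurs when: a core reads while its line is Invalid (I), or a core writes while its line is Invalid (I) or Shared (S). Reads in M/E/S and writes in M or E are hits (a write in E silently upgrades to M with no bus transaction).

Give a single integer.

Op 1: C0 read [C0 read from I: no other sharers -> C0=E (exclusive)] -> [E,I,I,I] [MISS #1: read from I]
Op 2: C1 read [C1 read from I: others=['C0=E'] -> C1=S, others downsized to S] -> [S,S,I,I] [MISS #2: read from I]
Op 3: C2 read [C2 read from I: others=['C0=S', 'C1=S'] -> C2=S, others downsized to S] -> [S,S,S,I] [MISS #3: read from I]
Op 4: C1 read [C1 read: already in S, no change] -> [S,S,S,I] [hit: read from S]
Op 5: C3 write [C3 write: invalidate ['C0=S', 'C1=S', 'C2=S'] -> C3=M] -> [I,I,I,M] [MISS #4: write from I]
Op 6: C0 write [C0 write: invalidate ['C3=M'] -> C0=M] -> [M,I,I,I] [MISS #5: write from I]
Op 7: C1 write [C1 write: invalidate ['C0=M'] -> C1=M] -> [I,M,I,I] [MISS #6: write from I]
Op 8: C1 read [C1 read: already in M, no change] -> [I,M,I,I] [hit: read from M]

Answer: 6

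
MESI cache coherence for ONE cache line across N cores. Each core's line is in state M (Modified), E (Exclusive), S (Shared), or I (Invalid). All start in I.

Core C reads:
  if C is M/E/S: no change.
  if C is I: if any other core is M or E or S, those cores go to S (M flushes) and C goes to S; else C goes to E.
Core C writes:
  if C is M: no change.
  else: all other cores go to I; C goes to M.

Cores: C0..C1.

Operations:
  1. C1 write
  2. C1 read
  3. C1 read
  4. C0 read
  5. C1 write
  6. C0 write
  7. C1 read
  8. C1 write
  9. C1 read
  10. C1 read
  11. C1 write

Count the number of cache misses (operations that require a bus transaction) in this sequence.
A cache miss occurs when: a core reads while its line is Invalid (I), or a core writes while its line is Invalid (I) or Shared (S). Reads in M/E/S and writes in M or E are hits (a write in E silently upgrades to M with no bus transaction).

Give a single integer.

Op 1: C1 write [C1 write: invalidate none -> C1=M] -> [I,M] [MISS #1: write from I]
Op 2: C1 read [C1 read: already in M, no change] -> [I,M] [hit: read from M]
Op 3: C1 read [C1 read: already in M, no change] -> [I,M] [hit: read from M]
Op 4: C0 read [C0 read from I: others=['C1=M'] -> C0=S, others downsized to S] -> [S,S] [MISS #2: read from I]
Op 5: C1 write [C1 write: invalidate ['C0=S'] -> C1=M] -> [I,M] [MISS #3: write from S]
Op 6: C0 write [C0 write: invalidate ['C1=M'] -> C0=M] -> [M,I] [MISS #4: write from I]
Op 7: C1 read [C1 read from I: others=['C0=M'] -> C1=S, others downsized to S] -> [S,S] [MISS #5: read from I]
Op 8: C1 write [C1 write: invalidate ['C0=S'] -> C1=M] -> [I,M] [MISS #6: write from S]
Op 9: C1 read [C1 read: already in M, no change] -> [I,M] [hit: read from M]
Op 10: C1 read [C1 read: already in M, no change] -> [I,M] [hit: read from M]
Op 11: C1 write [C1 write: already M (modified), no change] -> [I,M] [hit: write from M]

Answer: 6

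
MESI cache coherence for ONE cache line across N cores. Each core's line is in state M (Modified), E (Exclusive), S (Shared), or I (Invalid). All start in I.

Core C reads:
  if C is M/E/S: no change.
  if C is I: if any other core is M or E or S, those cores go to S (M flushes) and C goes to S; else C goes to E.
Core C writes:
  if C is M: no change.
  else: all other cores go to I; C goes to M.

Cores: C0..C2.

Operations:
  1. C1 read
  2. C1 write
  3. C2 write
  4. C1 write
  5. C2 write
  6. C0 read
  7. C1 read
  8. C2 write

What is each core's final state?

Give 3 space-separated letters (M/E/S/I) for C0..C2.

Answer: I I M

Derivation:
Op 1: C1 read [C1 read from I: no other sharers -> C1=E (exclusive)] -> [I,E,I]
Op 2: C1 write [C1 write: invalidate none -> C1=M] -> [I,M,I]
Op 3: C2 write [C2 write: invalidate ['C1=M'] -> C2=M] -> [I,I,M]
Op 4: C1 write [C1 write: invalidate ['C2=M'] -> C1=M] -> [I,M,I]
Op 5: C2 write [C2 write: invalidate ['C1=M'] -> C2=M] -> [I,I,M]
Op 6: C0 read [C0 read from I: others=['C2=M'] -> C0=S, others downsized to S] -> [S,I,S]
Op 7: C1 read [C1 read from I: others=['C0=S', 'C2=S'] -> C1=S, others downsized to S] -> [S,S,S]
Op 8: C2 write [C2 write: invalidate ['C0=S', 'C1=S'] -> C2=M] -> [I,I,M]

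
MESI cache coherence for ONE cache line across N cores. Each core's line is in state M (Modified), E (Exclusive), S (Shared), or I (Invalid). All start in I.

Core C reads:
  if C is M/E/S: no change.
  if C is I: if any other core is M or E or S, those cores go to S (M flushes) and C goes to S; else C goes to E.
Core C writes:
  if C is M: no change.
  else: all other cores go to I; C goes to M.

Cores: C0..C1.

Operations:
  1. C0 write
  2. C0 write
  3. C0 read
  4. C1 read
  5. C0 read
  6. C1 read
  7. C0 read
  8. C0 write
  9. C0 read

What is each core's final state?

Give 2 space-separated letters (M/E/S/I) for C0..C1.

Op 1: C0 write [C0 write: invalidate none -> C0=M] -> [M,I]
Op 2: C0 write [C0 write: already M (modified), no change] -> [M,I]
Op 3: C0 read [C0 read: already in M, no change] -> [M,I]
Op 4: C1 read [C1 read from I: others=['C0=M'] -> C1=S, others downsized to S] -> [S,S]
Op 5: C0 read [C0 read: already in S, no change] -> [S,S]
Op 6: C1 read [C1 read: already in S, no change] -> [S,S]
Op 7: C0 read [C0 read: already in S, no change] -> [S,S]
Op 8: C0 write [C0 write: invalidate ['C1=S'] -> C0=M] -> [M,I]
Op 9: C0 read [C0 read: already in M, no change] -> [M,I]

Answer: M I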